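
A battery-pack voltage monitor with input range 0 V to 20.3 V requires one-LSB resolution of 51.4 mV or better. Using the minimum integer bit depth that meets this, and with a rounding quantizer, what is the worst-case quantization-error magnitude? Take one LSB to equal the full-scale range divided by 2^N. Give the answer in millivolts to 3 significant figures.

19.8 mV

Full-scale range = 20.3 V.
20.3 V / 51.4 mV = 394.9. Since 2^8 = 256 and 2^9 = 512, N = 9.
LSB = 20.3 V / 2^9 = 39.648 mV.
Max error for round-to-nearest is LSB/2 = 19.8 mV.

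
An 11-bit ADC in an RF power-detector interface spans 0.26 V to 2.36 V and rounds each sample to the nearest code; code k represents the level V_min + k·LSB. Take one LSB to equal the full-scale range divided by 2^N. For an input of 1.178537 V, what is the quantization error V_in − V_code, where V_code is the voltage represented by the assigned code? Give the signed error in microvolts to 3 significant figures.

−213 µV

Range = 2.36 − (0.26) = 2.1 V. LSB = 2.1 V / 2^11 ≈ 1.025 mV.
Position in LSBs: (1.178537 − (0.26)) × 2048/2.1 = 895.7923; rounding gives k = 896.
V_code = 0.26 + (896/2048) × 2.1 = 1.178750000 V.
V_in − V_code = 1.178537 − (1.178750000) = −213 µV.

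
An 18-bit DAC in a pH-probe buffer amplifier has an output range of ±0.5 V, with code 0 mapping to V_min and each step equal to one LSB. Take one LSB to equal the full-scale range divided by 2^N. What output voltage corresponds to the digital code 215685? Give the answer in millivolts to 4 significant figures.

Full-scale range = 0.5 V − (-0.5 V) = 1 V. LSB = 1 V / 2^18.
V_out = V_min + code × LSB = -0.5 V + 215685 × 1 V / 262144
      = -0.5 V + 0.822773 V = 0.322773 V.

322.8 mV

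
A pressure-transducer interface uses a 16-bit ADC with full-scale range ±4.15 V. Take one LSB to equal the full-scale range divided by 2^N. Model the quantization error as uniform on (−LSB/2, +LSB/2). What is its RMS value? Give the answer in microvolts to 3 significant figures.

Span: 4.15 V − (-4.15 V) = 8.3 V.
LSB = 8.3 V ÷ 2^16 = 8.3/65536 V = 126.65 µV.
σ_q = LSB/√12 = 126.65 µV/3.4641 = 36.6 µV.

36.6 µV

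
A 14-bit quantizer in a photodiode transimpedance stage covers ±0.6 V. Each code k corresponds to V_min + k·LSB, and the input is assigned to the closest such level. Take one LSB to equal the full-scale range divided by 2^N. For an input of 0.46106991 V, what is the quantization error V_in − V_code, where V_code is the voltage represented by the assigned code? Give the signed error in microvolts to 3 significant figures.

+10.3 µV

Range = 0.6 − (-0.6) = 1.2 V. LSB = 1.2 V / 2^14 ≈ 73.24 µV.
Position in LSBs: (0.46106991 − (-0.6)) × 16384/1.2 = 14487.1412; rounding gives k = 14487.
Reconstructed level: -0.6 + 14487 × 1.2/16384 V = 0.46105957031 V.
V_in − V_code = 0.46106991 − (0.46105957031) = +10.3 µV.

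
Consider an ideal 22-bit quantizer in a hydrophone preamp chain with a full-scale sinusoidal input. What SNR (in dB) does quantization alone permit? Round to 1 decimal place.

134.2 dB

For an ideal N-bit converter with full-scale sine input, SNR = 6.02 N + 1.76 dB. SNR = 6.02 × 22 + 1.76 = 132.44 + 1.76 = 134.20 dB.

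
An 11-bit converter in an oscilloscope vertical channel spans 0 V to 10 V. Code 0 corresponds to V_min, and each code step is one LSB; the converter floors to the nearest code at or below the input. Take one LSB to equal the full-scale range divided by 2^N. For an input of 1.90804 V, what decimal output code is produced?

Full-scale range = 10 V. LSB = 10 V / 2^11 ≈ 4.883 mV.
V_in − V_min = 1.90804 − (0) = 1.90804 V.
Divide by LSB: 1.90804 × 2048/10 = 390.7666.
Truncating gives code 390.

390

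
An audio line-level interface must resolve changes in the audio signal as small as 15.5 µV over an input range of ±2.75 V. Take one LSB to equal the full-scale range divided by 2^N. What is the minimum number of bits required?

19 bits

Span: 2.75 V − (-2.75 V) = 5.5 V.
Levels needed ≥ 5.5/15.5 µV = 354800. 2^19 = 524288 suffices, so N_min = 19.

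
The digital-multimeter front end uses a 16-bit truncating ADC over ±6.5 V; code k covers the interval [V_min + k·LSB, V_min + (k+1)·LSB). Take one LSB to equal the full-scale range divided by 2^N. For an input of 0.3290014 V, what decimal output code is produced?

34426

The full-scale span is 6.5 − (-6.5) = 13 V. LSB = 13 V / 2^16 ≈ 198.4 µV.
V_in − V_min = 0.3290014 − (-6.5) = 6.8290014 V.
Divide by LSB: 6.8290014 × 65536/13 = 34426.5720.
Truncating gives code 34426.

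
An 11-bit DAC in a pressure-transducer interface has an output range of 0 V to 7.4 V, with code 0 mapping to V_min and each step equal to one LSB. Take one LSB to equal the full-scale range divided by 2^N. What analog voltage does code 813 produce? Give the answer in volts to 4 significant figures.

Range is 7.4 V. LSB = 7.4 V / 2^11.
V_out = 0 + 813 × (7.4/2048) V
      = 0 V + 2.93760 V = 2.93760 V.

2.938 V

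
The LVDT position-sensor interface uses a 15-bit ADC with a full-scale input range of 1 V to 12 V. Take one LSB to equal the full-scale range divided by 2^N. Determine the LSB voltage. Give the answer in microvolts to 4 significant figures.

Span: 12 V − (1 V) = 11 V.
There are 2^15 = 32768 steps.
One LSB is 11 V / 32768 = 335.7 µV.

335.7 µV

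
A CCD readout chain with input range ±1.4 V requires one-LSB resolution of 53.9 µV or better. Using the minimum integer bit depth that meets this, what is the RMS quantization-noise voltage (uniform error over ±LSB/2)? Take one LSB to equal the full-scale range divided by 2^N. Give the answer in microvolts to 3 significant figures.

12.3 µV

Range = 1.4 − (-1.4) = 2.8 V.
Required number of levels: 2.8/53.9 µV = 51948; smallest N with 2^N ≥ that is 16.
LSB = 2.8 V / 2^16 = 42.725 µV.
V_rms = LSB/√12 = 12.3 µV.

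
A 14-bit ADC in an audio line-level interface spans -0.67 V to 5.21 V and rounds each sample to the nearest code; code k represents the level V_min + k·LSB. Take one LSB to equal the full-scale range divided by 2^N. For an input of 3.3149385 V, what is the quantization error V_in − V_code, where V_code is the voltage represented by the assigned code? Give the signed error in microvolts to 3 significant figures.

−140 µV

Full-scale range = 5.21 V − (-0.67 V) = 5.88 V. LSB = 5.88 V / 2^14 ≈ 358.9 µV.
(V_in − V_min)/LSB = (3.3149385 − (-0.67)) × 16384/5.88 = 11103.6109 → nearest code k = 11104.
V_code = -0.67 + (11104/16384) × 5.88 = 3.3150781250 V.
V_in − V_code = 3.3149385 − (3.3150781250) = −140 µV.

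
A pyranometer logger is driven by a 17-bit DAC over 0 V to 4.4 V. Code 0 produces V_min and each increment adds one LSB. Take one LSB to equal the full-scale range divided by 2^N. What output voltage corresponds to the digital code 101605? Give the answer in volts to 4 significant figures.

3.411 V

Span = 4.4 V. LSB = 4.4 V / 2^17.
V_out = V_min + code × LSB = 0 V + 101605 × 4.4 V / 131072
      = 0 V + 3.41081 V = 3.41081 V.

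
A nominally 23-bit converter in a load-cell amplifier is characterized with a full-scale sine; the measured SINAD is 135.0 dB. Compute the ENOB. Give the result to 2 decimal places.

ENOB = (135.0 − 1.76)/6.02 = 22.1329 bits.

22.13 bits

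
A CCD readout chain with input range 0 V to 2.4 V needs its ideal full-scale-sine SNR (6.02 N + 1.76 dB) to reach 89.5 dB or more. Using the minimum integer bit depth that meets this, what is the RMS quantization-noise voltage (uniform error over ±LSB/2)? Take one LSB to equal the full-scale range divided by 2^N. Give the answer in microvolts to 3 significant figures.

21.1 µV

Span = 2.4 V.
N ≥ (89.5 − 1.76)/6.02 = 14.575 → N_min = 15.
LSB = 2.4 V / 2^15 = 73.242 µV.
RMS noise = LSB/√12 = 21.1 µV.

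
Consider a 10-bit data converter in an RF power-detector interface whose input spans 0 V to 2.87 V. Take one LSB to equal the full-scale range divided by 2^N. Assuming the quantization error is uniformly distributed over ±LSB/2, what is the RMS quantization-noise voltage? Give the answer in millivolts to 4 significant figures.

0.8091 mV

Span = 2.87 V.
One LSB is 2.87 V / 1024 = 2.80273 mV.
RMS of a uniform error over width LSB is LSB/√12 = 0.8091 mV.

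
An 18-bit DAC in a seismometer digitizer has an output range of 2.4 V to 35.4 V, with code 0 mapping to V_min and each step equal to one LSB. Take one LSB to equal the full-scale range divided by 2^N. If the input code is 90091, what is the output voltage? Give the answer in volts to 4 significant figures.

13.74 V

Full-scale range = 35.4 V − (2.4 V) = 33 V. LSB = 33 V / 2^18.
V_out = 2.4 + 90091 × (33/262144) V
      = 2.4 V + 11.3411 V = 13.7411 V.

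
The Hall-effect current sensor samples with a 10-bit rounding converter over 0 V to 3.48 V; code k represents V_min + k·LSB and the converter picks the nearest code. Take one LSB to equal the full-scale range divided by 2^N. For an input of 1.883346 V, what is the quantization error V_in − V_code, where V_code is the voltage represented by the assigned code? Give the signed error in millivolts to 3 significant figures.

+0.612 mV

Range is 3.48 V. LSB = 3.48 V / 2^10 ≈ 3.398 mV.
(V_in − V_min)/LSB = (1.883346 − (0)) × 1024/3.48 = 554.1800 → nearest code k = 554.
V_code = V_min + k × range/2^10 = 0 + 554 × 3.48/1024 = 1.882734375 V.
e = 1.883346 − (1.882734375) = +0.612 mV.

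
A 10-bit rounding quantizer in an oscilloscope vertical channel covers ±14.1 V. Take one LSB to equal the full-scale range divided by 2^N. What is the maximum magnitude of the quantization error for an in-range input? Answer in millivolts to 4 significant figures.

Range = 14.1 − (-14.1) = 28.2 V.
LSB = 28.2 V / 2^10 = 27.5391 mV.
|e|_max = LSB/2 = 13.77 mV.

13.77 mV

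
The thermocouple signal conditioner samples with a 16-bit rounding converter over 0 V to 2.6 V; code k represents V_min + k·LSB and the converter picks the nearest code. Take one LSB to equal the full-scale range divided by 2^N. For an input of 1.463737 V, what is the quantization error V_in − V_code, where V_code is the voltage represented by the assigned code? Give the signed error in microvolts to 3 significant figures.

Full-scale range = 2.6 V. LSB = 2.6 V / 2^16 ≈ 39.67 µV.
(V_in − V_min)/LSB = (1.463737 − (0)) × 65536/2.6 = 36895.1800 → nearest code k = 36895.
V_code = V_min + k × range/2^16 = 0 + 36895 × 2.6/65536 = 1.4637298584 V.
e = 1.463737 − (1.4637298584) = +7.14 µV.

+7.14 µV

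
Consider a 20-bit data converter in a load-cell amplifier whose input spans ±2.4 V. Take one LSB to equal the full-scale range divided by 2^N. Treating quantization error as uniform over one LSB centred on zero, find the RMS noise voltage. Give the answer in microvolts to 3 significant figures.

The full-scale span is 2.4 − (-2.4) = 4.8 V.
One LSB is 4.8 V / 1048576 = 4.5776 µV.
σ_q = LSB/√12 = 4.5776 µV/3.4641 = 1.32 µV.

1.32 µV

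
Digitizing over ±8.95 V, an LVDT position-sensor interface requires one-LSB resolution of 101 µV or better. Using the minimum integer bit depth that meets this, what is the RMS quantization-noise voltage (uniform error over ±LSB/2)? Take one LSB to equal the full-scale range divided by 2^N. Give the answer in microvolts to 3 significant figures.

Full-scale range = 8.95 V − (-8.95 V) = 17.9 V.
Required number of levels: 17.9/101 µV = 177230; smallest N with 2^N ≥ that is 18.
One LSB is 17.9 V / 262144 = 68.283 µV.
V_rms = LSB/√12 = 19.7 µV.

19.7 µV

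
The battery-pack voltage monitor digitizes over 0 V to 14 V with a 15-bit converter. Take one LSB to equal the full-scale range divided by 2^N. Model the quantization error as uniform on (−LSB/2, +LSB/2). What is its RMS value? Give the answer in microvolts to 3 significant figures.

Range is 14 V.
Step size = 14/32768 V = 427.25 µV.
RMS of a uniform error over width LSB is LSB/√12 = 123 µV.

123 µV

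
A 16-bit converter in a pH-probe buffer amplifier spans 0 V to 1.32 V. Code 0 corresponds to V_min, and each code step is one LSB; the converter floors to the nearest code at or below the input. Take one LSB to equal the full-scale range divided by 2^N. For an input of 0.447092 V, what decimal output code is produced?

22197

Range is 1.32 V. LSB = 1.32 V / 2^16 ≈ 20.14 µV.
V_in − V_min = 0.447092 − (0) = 0.447092 V.
Divide by LSB: 0.447092 × 65536/1.32 = 22197.4404.
Truncating gives code 22197.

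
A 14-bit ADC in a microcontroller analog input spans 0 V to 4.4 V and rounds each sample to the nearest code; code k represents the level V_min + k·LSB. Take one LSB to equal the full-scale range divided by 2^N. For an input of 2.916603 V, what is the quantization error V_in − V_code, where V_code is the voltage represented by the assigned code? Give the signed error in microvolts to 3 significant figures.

+99.1 µV

Full-scale range = 4.4 V. LSB = 4.4 V / 2^14 ≈ 268.6 µV.
(V_in − V_min)/LSB = (2.916603 − (0)) × 16384/4.4 = 10860.3690 → nearest code k = 10860.
Reconstructed level: 0 + 10860 × 4.4/16384 V = 2.9165039063 V.
Error = V_in − V_code = 2.916603 − (2.9165039063) = +99.1 µV.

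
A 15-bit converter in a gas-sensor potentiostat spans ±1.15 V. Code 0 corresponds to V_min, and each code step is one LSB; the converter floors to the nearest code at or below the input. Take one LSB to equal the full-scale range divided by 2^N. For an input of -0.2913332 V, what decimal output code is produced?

12233

Full-scale range = 1.15 V − (-1.15 V) = 2.3 V. LSB = 2.3 V / 2^15 ≈ 70.19 µV.
(V_in − V_min) × 2^15/range = (-0.2913332 − (-1.15)) × 32768/2.3 = 12233.389.
Floor → code = 12233.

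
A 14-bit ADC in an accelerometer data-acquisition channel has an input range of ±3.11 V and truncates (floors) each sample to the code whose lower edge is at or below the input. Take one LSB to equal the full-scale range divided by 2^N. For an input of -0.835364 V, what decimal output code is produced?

5991

Range = 3.11 − (-3.11) = 6.22 V. LSB = 6.22 V / 2^14 ≈ 379.6 µV.
(V_in − V_min) × 2^14/range = (-0.835364 − (-3.11)) × 16384/6.22 = 5991.581.
Floor → code = 5991.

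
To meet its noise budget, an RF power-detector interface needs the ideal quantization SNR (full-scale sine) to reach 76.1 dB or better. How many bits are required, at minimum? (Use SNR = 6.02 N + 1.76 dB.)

13 bits

Solving 6.02 N ≥ 76.1 − 1.76: N ≥ 12.349. Round up → N = 13.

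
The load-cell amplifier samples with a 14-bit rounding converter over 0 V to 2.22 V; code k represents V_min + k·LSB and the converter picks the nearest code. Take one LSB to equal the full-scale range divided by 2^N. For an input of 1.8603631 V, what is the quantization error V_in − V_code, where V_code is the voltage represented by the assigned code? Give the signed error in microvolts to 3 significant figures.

V_FS = 2.22 V. LSB = 2.22 V / 2^14 ≈ 135.5 µV.
(V_in − V_min)/LSB = (1.8603631 − (0)) × 16384/2.22 = 13729.8149 → nearest code k = 13730.
V_code = 0 + (13730/16384) × 2.22 = 1.8603881836 V.
e = 1.8603631 − (1.8603881836) = −25.1 µV.

−25.1 µV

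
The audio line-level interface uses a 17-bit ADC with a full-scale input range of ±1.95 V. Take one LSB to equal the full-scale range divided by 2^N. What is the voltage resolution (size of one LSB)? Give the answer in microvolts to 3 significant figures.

Range = 1.95 − (-1.95) = 3.9 V.
2^17 = 131072 levels.
LSB = 3.9 V / 2^17 = 29.8 µV.

29.8 µV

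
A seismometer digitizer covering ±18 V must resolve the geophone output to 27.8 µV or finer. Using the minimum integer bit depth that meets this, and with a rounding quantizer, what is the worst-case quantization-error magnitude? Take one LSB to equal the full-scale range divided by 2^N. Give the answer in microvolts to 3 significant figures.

8.58 µV

Span: 18 V − (-18 V) = 36 V.
36 V / 27.8 µV = 1.295e6. Since 2^20 = 1048576 and 2^21 = 2097152, N = 21.
One LSB is 36 V / 2097152 = 17.166 µV.
Max error for round-to-nearest is LSB/2 = 8.58 µV.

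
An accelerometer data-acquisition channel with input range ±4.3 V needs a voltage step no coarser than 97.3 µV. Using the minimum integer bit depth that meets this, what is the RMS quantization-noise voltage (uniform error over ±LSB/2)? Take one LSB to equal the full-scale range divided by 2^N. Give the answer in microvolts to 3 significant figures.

18.9 µV

Range = 4.3 − (-4.3) = 8.6 V.
Levels needed ≥ 8.6/97.3 µV = 88390. 2^17 = 131072 suffices, so N_min = 17.
LSB = 8.6 V / 2^17 = 65.613 µV.
σ_q = LSB/√12 = 65.613 µV/3.4641 = 18.9 µV.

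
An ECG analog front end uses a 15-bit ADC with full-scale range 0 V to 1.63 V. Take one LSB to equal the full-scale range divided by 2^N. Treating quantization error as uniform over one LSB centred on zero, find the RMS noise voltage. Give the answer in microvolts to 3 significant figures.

14.4 µV

Range is 1.63 V.
LSB = 1.63 V ÷ 2^15 = 1.63/32768 V = 49.744 µV.
V_rms = LSB/√12 = 49.744 µV / √12 = 14.4 µV.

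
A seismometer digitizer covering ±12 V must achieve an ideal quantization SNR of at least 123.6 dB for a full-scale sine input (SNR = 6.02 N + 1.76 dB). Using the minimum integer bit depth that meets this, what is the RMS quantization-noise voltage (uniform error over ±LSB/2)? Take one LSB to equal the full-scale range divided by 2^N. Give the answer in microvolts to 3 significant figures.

Full-scale range = 12 V − (-12 V) = 24 V.
N ≥ (123.6 − 1.76)/6.02 = 20.239 → N_min = 21.
Step size = 24/2097152 V = 11.444 µV.
σ_q = LSB/√12 = 11.444 µV/3.4641 = 3.30 µV.

3.30 µV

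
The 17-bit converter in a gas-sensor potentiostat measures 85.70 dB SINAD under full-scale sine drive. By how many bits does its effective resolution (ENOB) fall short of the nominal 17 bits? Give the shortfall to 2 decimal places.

N_eff = (85.70 − 1.76)/6.02 = 13.9435 bits.
Shortfall = 17 − 13.9435 = 3.0565 bits.

3.06 bits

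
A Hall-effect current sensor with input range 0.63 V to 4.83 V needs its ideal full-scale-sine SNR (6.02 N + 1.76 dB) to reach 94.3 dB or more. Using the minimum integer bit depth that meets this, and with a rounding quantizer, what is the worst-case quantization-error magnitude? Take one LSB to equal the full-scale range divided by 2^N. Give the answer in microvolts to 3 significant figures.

The full-scale span is 4.83 − (0.63) = 4.2 V.
6.02 N + 1.76 ≥ 94.3 gives N ≥ 15.372, so the minimum integer is 16.
LSB = 4.2 V ÷ 2^16 = 4.2/65536 V = 64.087 µV.
Half an LSB is 32.0 µV.

32.0 µV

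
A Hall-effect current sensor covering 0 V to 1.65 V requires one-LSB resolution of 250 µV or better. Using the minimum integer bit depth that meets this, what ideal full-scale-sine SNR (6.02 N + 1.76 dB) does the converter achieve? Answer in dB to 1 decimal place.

80.0 dB

Range is 1.65 V.
Need 2^N ≥ 1.65 V / 250 µV = 6600 → N_min = 13.
6.02(13) + 1.76 = 80.02 dB.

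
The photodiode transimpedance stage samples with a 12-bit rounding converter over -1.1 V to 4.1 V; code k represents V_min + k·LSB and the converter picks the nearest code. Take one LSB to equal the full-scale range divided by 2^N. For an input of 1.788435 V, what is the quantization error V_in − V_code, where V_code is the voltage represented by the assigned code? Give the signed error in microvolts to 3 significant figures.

+251 µV

Full-scale range = 4.1 V − (-1.1 V) = 5.2 V. LSB = 5.2 V / 2^12 ≈ 1.270 mV.
Position in LSBs: (1.788435 − (-1.1)) × 4096/5.2 = 2275.1980; rounding gives k = 2275.
V_code = -1.1 + (2275/4096) × 5.2 = 1.788183594 V.
Error = V_in − V_code = 1.788435 − (1.788183594) = +251 µV.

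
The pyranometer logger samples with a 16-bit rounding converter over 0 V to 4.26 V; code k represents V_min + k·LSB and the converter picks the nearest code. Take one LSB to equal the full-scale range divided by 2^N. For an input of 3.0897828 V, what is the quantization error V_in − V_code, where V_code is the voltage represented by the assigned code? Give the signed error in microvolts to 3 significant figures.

+21.8 µV

V_FS = 4.26 V. LSB = 4.26 V / 2^16 ≈ 65.00 µV.
(3.0897828 − (0)) / LSB = 3.0897828 × 65536/4.26 = 47533.3346. Nearest integer: k = 47533.
V_code = V_min + k × range/2^16 = 0 + 47533 × 4.26/65536 = 3.0897610474 V.
V_in − V_code = 3.0897828 − (3.0897610474) = +21.8 µV.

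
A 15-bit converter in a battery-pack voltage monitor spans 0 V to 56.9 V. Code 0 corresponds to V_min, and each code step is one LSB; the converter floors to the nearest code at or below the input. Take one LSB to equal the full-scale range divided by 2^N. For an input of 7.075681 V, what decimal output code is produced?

V_FS = 56.9 V. LSB = 56.9 V / 2^15 ≈ 1.736 mV.
code = ⌊(V_in − V_min)/LSB⌋ = ⌊(V_in − V_min) × 2^15 / range⌋
     = ⌊(7.075681 − (0)) × 32768 / 56.9⌋ = ⌊7.075681 × 32768/56.9⌋
     = ⌊4074.796⌋ = 4074.

4074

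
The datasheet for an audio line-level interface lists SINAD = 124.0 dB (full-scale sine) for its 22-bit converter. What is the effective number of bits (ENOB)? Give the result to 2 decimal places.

20.31 bits

Inverting SNR = 6.02 N + 1.76: N_eff = (124.0 − 1.76)/6.02 = 20.3056.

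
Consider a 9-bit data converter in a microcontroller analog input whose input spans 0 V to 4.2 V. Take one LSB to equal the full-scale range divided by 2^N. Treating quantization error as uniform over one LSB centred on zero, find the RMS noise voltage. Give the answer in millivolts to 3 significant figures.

2.37 mV

Full-scale range = 4.2 V.
LSB = 4.2 V ÷ 2^9 = 4.2/512 V = 8.2031 mV.
σ_q = LSB/√12 = 8.2031 mV/3.4641 = 2.37 mV.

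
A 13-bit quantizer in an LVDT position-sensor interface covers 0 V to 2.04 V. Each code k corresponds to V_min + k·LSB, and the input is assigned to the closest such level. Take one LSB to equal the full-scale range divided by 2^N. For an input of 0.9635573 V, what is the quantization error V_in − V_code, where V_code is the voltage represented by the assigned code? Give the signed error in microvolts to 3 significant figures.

Range is 2.04 V. LSB = 2.04 V / 2^13 ≈ 249.0 µV.
Position in LSBs: (0.9635573 − (0)) × 8192/2.04 = 3869.3438; rounding gives k = 3869.
V_code = V_min + k × range/2^13 = 0 + 3869 × 2.04/8192 = 0.9634716797 V.
Error = V_in − V_code = 0.9635573 − (0.9634716797) = +85.6 µV.

+85.6 µV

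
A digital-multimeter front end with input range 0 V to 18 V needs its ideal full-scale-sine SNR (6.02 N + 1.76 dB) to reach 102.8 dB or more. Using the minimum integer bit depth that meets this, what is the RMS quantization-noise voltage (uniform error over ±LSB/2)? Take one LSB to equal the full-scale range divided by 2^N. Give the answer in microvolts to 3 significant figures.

Span = 18 V.
N ≥ (102.8 − 1.76)/6.02 = 16.784 → N_min = 17.
LSB = 18 V / 2^17 = 137.33 µV.
RMS noise = LSB/√12 = 39.6 µV.

39.6 µV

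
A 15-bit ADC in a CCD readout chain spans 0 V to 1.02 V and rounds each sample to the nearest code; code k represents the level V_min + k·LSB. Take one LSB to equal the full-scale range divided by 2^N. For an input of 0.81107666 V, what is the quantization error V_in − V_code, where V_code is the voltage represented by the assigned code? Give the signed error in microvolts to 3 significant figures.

+7.32 µV

Range is 1.02 V. LSB = 1.02 V / 2^15 ≈ 31.13 µV.
Position in LSBs: (0.81107666 − (0)) × 32768/1.02 = 26056.2353; rounding gives k = 26056.
V_code = V_min + k × range/2^15 = 0 + 26056 × 1.02/32768 = 0.81106933594 V.
V_in − V_code = 0.81107666 − (0.81106933594) = +7.32 µV.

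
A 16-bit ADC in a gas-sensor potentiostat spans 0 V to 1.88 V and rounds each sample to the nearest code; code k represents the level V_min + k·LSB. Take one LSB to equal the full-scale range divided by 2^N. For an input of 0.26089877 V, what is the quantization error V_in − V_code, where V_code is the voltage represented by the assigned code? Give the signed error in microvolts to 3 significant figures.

−5.16 µV

V_FS = 1.88 V. LSB = 1.88 V / 2^16 ≈ 28.69 µV.
Position in LSBs: (0.26089877 − (0)) × 65536/1.88 = 9094.8201; rounding gives k = 9095.
Reconstructed level: 0 + 9095 × 1.88/65536 V = 0.26090393066 V.
V_in − V_code = 0.26089877 − (0.26090393066) = −5.16 µV.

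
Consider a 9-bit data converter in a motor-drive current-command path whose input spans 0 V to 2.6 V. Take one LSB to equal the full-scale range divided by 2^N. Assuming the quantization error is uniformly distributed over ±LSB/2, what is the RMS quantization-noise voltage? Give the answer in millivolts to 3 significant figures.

V_FS = 2.6 V.
LSB = 2.6 V / 2^9 = 5.0781 mV.
For a uniform distribution on [−LSB/2, +LSB/2], V_rms = LSB/√12 = 5.0781 mV/3.4641 = 1.47 mV.

1.47 mV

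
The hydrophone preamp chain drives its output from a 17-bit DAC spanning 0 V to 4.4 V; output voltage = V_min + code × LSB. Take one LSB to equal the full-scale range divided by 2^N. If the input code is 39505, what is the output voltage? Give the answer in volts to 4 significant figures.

Full-scale range = 4.4 V. LSB = 4.4 V / 2^17.
V_out = 0 + 39505 × (4.4/131072) V
      = 0 + 1.32616 = 1.32616 V.

1.326 V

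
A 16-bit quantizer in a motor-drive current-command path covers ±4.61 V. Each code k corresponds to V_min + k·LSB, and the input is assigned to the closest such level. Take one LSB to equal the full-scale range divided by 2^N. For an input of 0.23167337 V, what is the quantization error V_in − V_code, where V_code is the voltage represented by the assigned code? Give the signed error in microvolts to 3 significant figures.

Span: 4.61 V − (-4.61 V) = 9.22 V. LSB = 9.22 V / 2^16 ≈ 140.7 µV.
(V_in − V_min)/LSB = (0.23167337 − (-4.61)) × 65536/9.22 = 34414.7403 → nearest code k = 34415.
Reconstructed level: -4.61 + 34415 × 9.22/65536 V = 0.23170989990 V.
e = 0.23167337 − (0.23170989990) = −36.5 µV.

−36.5 µV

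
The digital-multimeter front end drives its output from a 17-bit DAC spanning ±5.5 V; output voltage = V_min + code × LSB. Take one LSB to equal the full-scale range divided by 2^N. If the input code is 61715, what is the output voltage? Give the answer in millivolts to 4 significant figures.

-320.7 mV

The full-scale span is 5.5 − (-5.5) = 11 V. LSB = 11 V / 2^17.
Output = V_min + (61715/131072) × range = -5.5 + 0.470848 × 11 V
      = -5.5 V + 5.17933 V = -0.320671 V.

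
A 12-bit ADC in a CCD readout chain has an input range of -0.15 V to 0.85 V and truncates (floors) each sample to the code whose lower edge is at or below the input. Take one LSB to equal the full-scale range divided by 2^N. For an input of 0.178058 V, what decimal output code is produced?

1343

Span: 0.85 V − (-0.15 V) = 1 V. LSB = 1 V / 2^12 ≈ 244.1 µV.
V_in − V_min = 0.178058 − (-0.15) = 0.328058 V.
Divide by LSB: 0.328058 × 4096/1 = 1343.7256.
Truncating gives code 1343.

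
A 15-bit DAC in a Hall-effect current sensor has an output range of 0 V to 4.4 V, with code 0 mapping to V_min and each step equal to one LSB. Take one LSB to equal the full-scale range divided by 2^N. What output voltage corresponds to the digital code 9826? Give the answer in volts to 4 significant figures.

1.319 V

Range is 4.4 V. LSB = 4.4 V / 2^15.
V_out = V_min + code × LSB = 0 V + 9826 × 4.4 V / 32768
      = 0 + 1.31941 = 1.31941 V.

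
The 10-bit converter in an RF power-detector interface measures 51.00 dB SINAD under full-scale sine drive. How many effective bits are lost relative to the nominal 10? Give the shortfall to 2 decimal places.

Effective bits = (51.00 − 1.76)/6.02 = 8.1794.
Shortfall = 10 − 8.1794 = 1.8206 bits.

1.82 bits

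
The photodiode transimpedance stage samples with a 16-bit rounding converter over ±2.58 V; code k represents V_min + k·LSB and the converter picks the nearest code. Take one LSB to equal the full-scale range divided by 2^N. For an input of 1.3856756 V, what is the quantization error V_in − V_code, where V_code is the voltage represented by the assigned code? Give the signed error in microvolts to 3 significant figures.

Range = 2.58 − (-2.58) = 5.16 V. LSB = 5.16 V / 2^16 ≈ 78.74 µV.
(1.3856756 − (-2.58)) / LSB = 3.9656756 × 65536/5.16 = 50367.1543. Nearest integer: k = 50367.
V_code = -2.58 + (50367/65536) × 5.16 = 1.3856634521 V.
Error = V_in − V_code = 1.3856756 − (1.3856634521) = +12.1 µV.

+12.1 µV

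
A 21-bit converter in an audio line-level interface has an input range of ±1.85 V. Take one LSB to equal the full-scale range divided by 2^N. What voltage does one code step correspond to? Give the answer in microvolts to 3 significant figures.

Range = 1.85 − (-1.85) = 3.7 V.
Number of codes = 2^21 = 2097152.
LSB = 3.7 V / 2^21 = 1.76 µV.

1.76 µV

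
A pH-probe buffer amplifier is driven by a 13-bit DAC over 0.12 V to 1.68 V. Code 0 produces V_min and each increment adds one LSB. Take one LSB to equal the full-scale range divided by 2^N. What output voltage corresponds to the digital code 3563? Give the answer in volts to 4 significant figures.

0.7985 V

The full-scale span is 1.68 − (0.12) = 1.56 V. LSB = 1.56 V / 2^13.
V_out = V_min + code × LSB = 0.12 V + 3563 × 1.56 V / 8192
      = 0.12 + 0.678501 = 0.798501 V.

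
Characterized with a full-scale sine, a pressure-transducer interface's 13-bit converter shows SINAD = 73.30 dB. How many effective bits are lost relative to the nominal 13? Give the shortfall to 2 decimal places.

Effective bits = (73.30 − 1.76)/6.02 = 11.8837.
13 − 11.8837 = 1.12 bits below nominal.

1.12 bits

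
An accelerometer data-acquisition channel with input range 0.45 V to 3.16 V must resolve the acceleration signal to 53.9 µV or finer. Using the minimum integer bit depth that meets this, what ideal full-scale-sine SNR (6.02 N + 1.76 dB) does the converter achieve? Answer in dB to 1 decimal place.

Full-scale range = 3.16 V − (0.45 V) = 2.71 V.
Levels needed ≥ 2.71/53.9 µV = 50280. 2^16 = 65536 suffices, so N_min = 16.
Ideal SNR at N = 16: 6.02·16 + 1.76 = 98.1 dB.

98.1 dB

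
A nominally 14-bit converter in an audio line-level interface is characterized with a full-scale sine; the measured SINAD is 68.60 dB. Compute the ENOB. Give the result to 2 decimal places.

ENOB = (SINAD − 1.76) / 6.02 = (68.60 − 1.76) / 6.02 = 66.84 / 6.02 = 11.1030.

11.10 bits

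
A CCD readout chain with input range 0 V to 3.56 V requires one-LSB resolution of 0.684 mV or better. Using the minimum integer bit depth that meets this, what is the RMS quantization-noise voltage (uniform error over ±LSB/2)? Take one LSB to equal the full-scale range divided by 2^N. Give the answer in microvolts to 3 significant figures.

125 µV

Full-scale range = 3.56 V.
Required number of levels: 3.56/0.684 mV = 5204.7; smallest N with 2^N ≥ that is 13.
LSB = 3.56 V / 2^13 = 434.57 µV.
V_rms = LSB/√12 = 125 µV.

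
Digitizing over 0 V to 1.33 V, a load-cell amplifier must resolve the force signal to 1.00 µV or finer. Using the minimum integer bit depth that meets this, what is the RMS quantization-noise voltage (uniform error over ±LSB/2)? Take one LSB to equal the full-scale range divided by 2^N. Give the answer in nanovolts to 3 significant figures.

Span = 1.33 V.
Required number of levels: 1.33/1.00 µV = 1.3300e6; smallest N with 2^N ≥ that is 21.
Step size = 1.33/2097152 V = 0.63419 µV.
RMS noise = LSB/√12 = 183 nV.

183 nV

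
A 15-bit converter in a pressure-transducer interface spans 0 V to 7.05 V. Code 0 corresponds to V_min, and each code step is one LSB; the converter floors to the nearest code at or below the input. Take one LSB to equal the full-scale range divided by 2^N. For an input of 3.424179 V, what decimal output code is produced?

Full-scale range = 7.05 V. LSB = 7.05 V / 2^15 ≈ 215.1 µV.
code = ⌊(V_in − V_min)/LSB⌋ = ⌊(V_in − V_min) × 2^15 / range⌋
     = ⌊(3.424179 − (0)) × 32768 / 7.05⌋ = ⌊3.424179 × 32768/7.05⌋
     = ⌊15915.390⌋ = 15915.

15915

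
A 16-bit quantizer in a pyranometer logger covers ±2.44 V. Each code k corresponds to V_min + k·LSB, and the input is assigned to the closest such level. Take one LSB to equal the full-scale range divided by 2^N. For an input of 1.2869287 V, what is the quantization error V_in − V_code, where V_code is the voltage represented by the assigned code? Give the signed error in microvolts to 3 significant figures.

−13.4 µV

Span: 2.44 V − (-2.44 V) = 4.88 V. LSB = 4.88 V / 2^16 ≈ 74.46 µV.
(1.2869287 − (-2.44)) / LSB = 3.7269287 × 65536/4.88 = 50050.8195. Nearest integer: k = 50051.
Reconstructed level: -2.44 + 50051 × 4.88/65536 V = 1.2869421387 V.
V_in − V_code = 1.2869287 − (1.2869421387) = −13.4 µV.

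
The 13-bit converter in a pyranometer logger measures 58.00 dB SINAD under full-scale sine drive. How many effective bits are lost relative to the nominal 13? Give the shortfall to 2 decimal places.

Effective bits = (58.00 − 1.76)/6.02 = 9.3422.
Shortfall = 13 − 9.3422 = 3.6578 bits.

3.66 bits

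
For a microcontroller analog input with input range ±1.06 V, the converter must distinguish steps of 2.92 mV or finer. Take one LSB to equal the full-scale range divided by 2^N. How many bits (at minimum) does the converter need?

Range = 1.06 − (-1.06) = 2.12 V.
Levels needed ≥ 2.12/2.92 mV = 726.0. 2^10 = 1024 suffices, so N_min = 10.

10 bits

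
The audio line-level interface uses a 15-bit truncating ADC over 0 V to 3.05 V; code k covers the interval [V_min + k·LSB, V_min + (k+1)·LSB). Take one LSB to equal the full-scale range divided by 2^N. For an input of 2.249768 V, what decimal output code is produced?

24170

Span = 3.05 V. LSB = 3.05 V / 2^15 ≈ 93.08 µV.
V_in − V_min = 2.249768 − (0) = 2.249768 V.
Divide by LSB: 2.249768 × 32768/3.05 = 24170.6222.
Truncating gives code 24170.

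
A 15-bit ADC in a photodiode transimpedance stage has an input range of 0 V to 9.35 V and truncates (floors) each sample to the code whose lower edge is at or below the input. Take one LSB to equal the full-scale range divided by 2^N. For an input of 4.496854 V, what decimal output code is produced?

V_FS = 9.35 V. LSB = 9.35 V / 2^15 ≈ 285.3 µV.
code = ⌊(V_in − V_min)/LSB⌋ = ⌊(V_in − V_min) × 2^15 / range⌋
     = ⌊(4.496854 − (0)) × 32768 / 9.35⌋ = ⌊4.496854 × 32768/9.35⌋
     = ⌊15759.670⌋ = 15759.

15759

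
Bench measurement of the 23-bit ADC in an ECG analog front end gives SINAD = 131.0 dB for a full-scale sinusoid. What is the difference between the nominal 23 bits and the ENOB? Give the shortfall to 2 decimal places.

1.53 bits

N_eff = (131.0 − 1.76)/6.02 = 21.4684 bits.
Lost resolution: 23 − 21.4684 = 1.5316 bits.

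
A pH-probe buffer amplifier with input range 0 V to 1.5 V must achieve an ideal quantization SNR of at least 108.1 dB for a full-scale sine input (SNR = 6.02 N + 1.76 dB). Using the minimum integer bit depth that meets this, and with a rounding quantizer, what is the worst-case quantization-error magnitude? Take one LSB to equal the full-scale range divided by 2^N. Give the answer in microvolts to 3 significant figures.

2.86 µV

Span = 1.5 V.
Solving 6.02 N ≥ 108.1 − 1.76: N ≥ 17.664. Round up → N = 18.
LSB = 1.5 V ÷ 2^18 = 1.5/262144 V = 5.7220 µV.
|e|_max = LSB/2 = 2.86 µV.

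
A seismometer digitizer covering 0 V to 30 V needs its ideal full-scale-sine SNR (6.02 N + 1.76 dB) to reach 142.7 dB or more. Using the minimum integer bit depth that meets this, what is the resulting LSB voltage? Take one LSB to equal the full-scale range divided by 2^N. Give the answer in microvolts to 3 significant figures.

Span = 30 V.
6.02 N + 1.76 ≥ 142.7 gives N ≥ 23.412, so the minimum integer is 24.
One LSB is 30 V / 16777216 = 1.79 µV.

1.79 µV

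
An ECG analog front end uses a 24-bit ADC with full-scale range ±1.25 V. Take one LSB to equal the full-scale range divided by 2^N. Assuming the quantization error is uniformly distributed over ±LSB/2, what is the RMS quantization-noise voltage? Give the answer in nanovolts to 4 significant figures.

Full-scale range = 1.25 V − (-1.25 V) = 2.5 V.
One LSB is 2.5 V / 16777216 = 149.012 nV.
For a uniform distribution on [−LSB/2, +LSB/2], V_rms = LSB/√12 = 149.012 nV/3.4641 = 43.02 nV.

43.02 nV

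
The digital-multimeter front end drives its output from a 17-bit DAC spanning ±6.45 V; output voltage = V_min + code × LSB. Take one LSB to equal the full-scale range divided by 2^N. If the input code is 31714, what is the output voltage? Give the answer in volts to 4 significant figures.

-3.329 V

Range = 6.45 − (-6.45) = 12.9 V. LSB = 12.9 V / 2^17.
V_out = V_min + code × LSB = -6.45 V + 31714 × 12.9 V / 131072
      = -6.45 + 3.12127 = -3.32873 V.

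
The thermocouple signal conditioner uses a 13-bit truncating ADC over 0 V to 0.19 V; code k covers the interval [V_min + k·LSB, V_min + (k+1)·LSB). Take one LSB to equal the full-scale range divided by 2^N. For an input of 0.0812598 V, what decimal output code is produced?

Span = 0.19 V. LSB = 0.19 V / 2^13 ≈ 23.19 µV.
(V_in − V_min) × 2^13/range = (0.0812598 − (0)) × 8192/0.19 = 3503.580.
Floor → code = 3503.

3503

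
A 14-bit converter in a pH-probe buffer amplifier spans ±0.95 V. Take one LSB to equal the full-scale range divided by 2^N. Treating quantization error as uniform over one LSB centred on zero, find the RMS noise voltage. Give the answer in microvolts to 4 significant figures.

33.48 µV

Full-scale range = 0.95 V − (-0.95 V) = 1.9 V.
Step size = 1.9/16384 V = 115.967 µV.
σ_q = LSB/√12 = 115.967 µV/3.4641 = 33.48 µV.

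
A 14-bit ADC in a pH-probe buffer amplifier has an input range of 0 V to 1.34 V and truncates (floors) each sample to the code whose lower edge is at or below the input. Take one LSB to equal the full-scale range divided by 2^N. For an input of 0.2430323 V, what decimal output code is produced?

2971

Span = 1.34 V. LSB = 1.34 V / 2^14 ≈ 81.79 µV.
code = ⌊(V_in − V_min)/LSB⌋ = ⌊(V_in − V_min) × 2^14 / range⌋
     = ⌊(0.2430323 − (0)) × 16384 / 1.34⌋ = ⌊0.2430323 × 16384/1.34⌋
     = ⌊2971.523⌋ = 2971.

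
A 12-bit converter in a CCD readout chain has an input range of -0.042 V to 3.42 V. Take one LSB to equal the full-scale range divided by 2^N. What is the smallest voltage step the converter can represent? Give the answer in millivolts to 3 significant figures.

Full-scale range = 3.42 V − (-0.042 V) = 3.462 V.
There are 2^12 = 4096 steps.
One LSB is 3.462 V / 4096 = 0.845 mV.

0.845 mV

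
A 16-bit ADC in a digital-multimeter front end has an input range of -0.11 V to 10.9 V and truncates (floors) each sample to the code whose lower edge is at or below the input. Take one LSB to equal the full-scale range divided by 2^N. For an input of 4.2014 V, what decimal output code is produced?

Span: 10.9 V − (-0.11 V) = 11.01 V. LSB = 11.01 V / 2^16 ≈ 168.0 µV.
code = ⌊(V_in − V_min)/LSB⌋ = ⌊(V_in − V_min) × 2^16 / range⌋
     = ⌊(4.2014 − (-0.11)) × 65536 / 11.01⌋ = ⌊4.3114 × 65536/11.01⌋
     = ⌊25663.207⌋ = 25663.

25663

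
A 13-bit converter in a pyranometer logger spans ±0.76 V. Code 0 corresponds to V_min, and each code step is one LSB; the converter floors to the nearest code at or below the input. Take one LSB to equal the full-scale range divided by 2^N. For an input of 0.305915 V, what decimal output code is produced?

5744

Full-scale range = 0.76 V − (-0.76 V) = 1.52 V. LSB = 1.52 V / 2^13 ≈ 185.5 µV.
code = ⌊(V_in − V_min)/LSB⌋ = ⌊(V_in − V_min) × 2^13 / range⌋
     = ⌊(0.305915 − (-0.76)) × 8192 / 1.52⌋ = ⌊1.065915 × 8192/1.52⌋
     = ⌊5744.721⌋ = 5744.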